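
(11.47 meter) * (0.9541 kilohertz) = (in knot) 2.127e+04. Check: 11.47 meter = 11.47 m. 1 kilohertz = 1000 Hz, so 0.9541 kilohertz = 0.9541 * 1000 = 954.1 Hz. Combine: 11.47 m * 954.1 Hz = 10943.527 m/s. 1 knot = 0.51444444 m/s, so 10943.527 m/s = 10943.527 / 0.51444444 = 21272.515 knot ≈ 2.127e+04 knot (4 s.f.).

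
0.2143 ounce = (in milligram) 1 ounce = 0.028349523 kg, so 0.2143 ounce = 0.2143 * 0.028349523 = 0.0060753028 kg. 1 milligram = 1e-06 kg, so 0.0060753028 kg = 0.0060753028 / 1e-06 = 6075.3028 milligram ≈ 6075 milligram (4 s.f.). Final answer: 6075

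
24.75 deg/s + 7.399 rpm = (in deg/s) 69.14. Check: 1 deg/s = 0.017453293 rad/s, so 24.75 deg/s = 24.75 * 0.017453293 = 0.43196899 rad/s. 1 rpm = 0.10471976 rad/s, so 7.399 rpm = 7.399 * 0.10471976 = 0.77482147 rad/s. Sum: 0.43196899 + 0.77482147 = 1.2067905 rad/s. 1 deg/s = 0.017453293 rad/s, so 1.2067905 rad/s = 1.2067905 / 0.017453293 = 69.144 deg/s ≈ 69.14 deg/s (4 s.f.).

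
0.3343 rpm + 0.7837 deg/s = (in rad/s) 0.04869. Check: 1 rpm = 0.10471976 rad/s, so 0.3343 rpm = 0.3343 * 0.10471976 = 0.035007814 rad/s. 1 deg/s = 0.017453293 rad/s, so 0.7837 deg/s = 0.7837 * 0.017453293 = 0.013678145 rad/s. Sum: 0.035007814 + 0.013678145 = 0.048685959 rad/s. Result: 0.048685959 rad/s ≈ 0.04869 rad/s (4 s.f.).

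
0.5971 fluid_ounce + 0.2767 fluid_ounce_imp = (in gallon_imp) 1 fluid_ounce = 2.957353e-05 m^3, so 0.5971 fluid_ounce = 0.5971 * 2.957353e-05 = 1.7658355e-05 m^3. 1 fluid_ounce_imp = 2.8413063e-05 m^3, so 0.2767 fluid_ounce_imp = 0.2767 * 2.8413063e-05 = 7.8618944e-06 m^3. Sum: 1.7658355e-05 + 7.8618944e-06 = 2.5520249e-05 m^3. 1 gallon_imp = 0.00454609 m^3, so 2.5520249e-05 m^3 = 2.5520249e-05 / 0.00454609 = 0.00561367 gallon_imp ≈ 0.005614 gallon_imp (4 s.f.). Final answer: 0.005614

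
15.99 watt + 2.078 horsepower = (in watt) 1566. Check: 15.99 watt = 15.99 W. 1 horsepower = 745.69987 W, so 2.078 horsepower = 2.078 * 745.69987 = 1549.5643 W. Sum: 15.99 + 1549.5643 = 1565.5543 W. 1565.5543 W = 1565.5543 watt ≈ 1566 watt (4 s.f.).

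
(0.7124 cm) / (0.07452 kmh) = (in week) 5.69e-07. Check: 1 cm = 0.01 m, so 0.7124 cm = 0.7124 * 0.01 = 0.007124 m. 1 kmh = 0.27777778 m/s, so 0.07452 kmh = 0.07452 * 0.27777778 = 0.0207 m/s. Combine: 0.007124 m / 0.0207 m/s = 0.34415459 s. 1 week = 604800 s, so 0.34415459 s = 0.34415459 / 604800 = 5.6903867e-07 week ≈ 5.69e-07 week (4 s.f.).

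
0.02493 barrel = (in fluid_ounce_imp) 139.5. Check: 1 barrel = 0.15898729 m^3, so 0.02493 barrel = 0.02493 * 0.15898729 = 0.0039635533 m^3. 1 fluid_ounce_imp = 2.8413063e-05 m^3, so 0.0039635533 m^3 = 0.0039635533 / 2.8413063e-05 = 139.49757 fluid_ounce_imp ≈ 139.5 fluid_ounce_imp (4 s.f.).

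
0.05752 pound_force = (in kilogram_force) 0.02609. Check: 1 pound_force = 4.4482216 N, so 0.05752 pound_force = 0.05752 * 4.4482216 = 0.25586171 N. 1 kilogram_force = 9.80665 N, so 0.25586171 N = 0.25586171 / 9.80665 = 0.026090633 kilogram_force ≈ 0.02609 kilogram_force (4 s.f.).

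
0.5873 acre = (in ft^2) 1 acre = 4046.8564 m^2, so 0.5873 acre = 0.5873 * 4046.8564 = 2376.7188 m^2. 1 ft^2 = 0.09290304 m^2, so 2376.7188 m^2 = 2376.7188 / 0.09290304 = 25582.788 ft^2 ≈ 2.558e+04 ft^2 (4 s.f.). Final answer: 2.558e+04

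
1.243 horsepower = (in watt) 1 horsepower = 745.69987 W, so 1.243 horsepower = 1.243 * 745.69987 = 926.90494 W. 926.90494 W = 926.90494 watt ≈ 926.9 watt (4 s.f.). Final answer: 926.9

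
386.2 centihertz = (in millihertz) 1 centihertz = 0.01 Hz, so 386.2 centihertz = 386.2 * 0.01 = 3.862 Hz. 1 millihertz = 0.001 Hz, so 3.862 Hz = 3.862 / 0.001 = 3862 millihertz. Final answer: 3862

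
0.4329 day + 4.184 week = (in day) 29.72. Check: 1 day = 86400 s, so 0.4329 day = 0.4329 * 86400 = 37402.56 s. 1 week = 604800 s, so 4.184 week = 4.184 * 604800 = 2530483.2 s. Sum: 37402.56 + 2530483.2 = 2567885.8 s. 1 day = 86400 s, so 2567885.8 s = 2567885.8 / 86400 = 29.7209 day ≈ 29.72 day (4 s.f.).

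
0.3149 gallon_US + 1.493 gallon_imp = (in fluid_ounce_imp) 280.8. Check: 1 gallon_US = 0.0037854118 m^3, so 0.3149 gallon_US = 0.3149 * 0.0037854118 = 0.0011920262 m^3. 1 gallon_imp = 0.00454609 m^3, so 1.493 gallon_imp = 1.493 * 0.00454609 = 0.0067873124 m^3. Sum: 0.0011920262 + 0.0067873124 = 0.0079793385 m^3. 1 fluid_ounce_imp = 2.8413063e-05 m^3, so 0.0079793385 m^3 = 0.0079793385 / 2.8413063e-05 = 280.83346 fluid_ounce_imp ≈ 280.8 fluid_ounce_imp (4 s.f.).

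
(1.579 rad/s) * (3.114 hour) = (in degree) 1.014e+06. Check: 1.579 rad/s is already in rad/s. 1 hour = 3600 s, so 3.114 hour = 3.114 * 3600 = 11210.4 s. Combine: 1.579 rad/s * 11210.4 s = 17701.222 rad. 1 degree = 0.017453293 rad, so 17701.222 rad = 17701.222 / 0.017453293 = 1014205.3 degree ≈ 1.014e+06 degree (4 s.f.).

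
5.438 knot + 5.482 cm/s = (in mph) 6.381. Check: 1 knot = 0.51444444 m/s, so 5.438 knot = 5.438 * 0.51444444 = 2.7975489 m/s. 1 cm/s = 0.01 m/s, so 5.482 cm/s = 5.482 * 0.01 = 0.05482 m/s. Sum: 2.7975489 + 0.05482 = 2.8523689 m/s. 1 mph = 0.44704 m/s, so 2.8523689 m/s = 2.8523689 / 0.44704 = 6.3805675 mph ≈ 6.381 mph (4 s.f.).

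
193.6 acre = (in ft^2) 8.433e+06. Check: 1 acre = 4046.8564 m^2, so 193.6 acre = 193.6 * 4046.8564 = 783471.4 m^2. 1 ft^2 = 0.09290304 m^2, so 783471.4 m^2 = 783471.4 / 0.09290304 = 8433216 ft^2 ≈ 8.433e+06 ft^2 (4 s.f.).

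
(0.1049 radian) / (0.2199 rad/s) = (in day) 0.1049 radian = 0.1049 rad. 0.2199 rad/s is already in rad/s. Combine: 0.1049 rad / 0.2199 rad/s = 0.47703502 s. 1 day = 86400 s, so 0.47703502 s = 0.47703502 / 86400 = 5.5212386e-06 day ≈ 5.521e-06 day (4 s.f.). Final answer: 5.521e-06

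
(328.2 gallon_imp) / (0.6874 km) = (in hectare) 2.171e-07. Check: 1 gallon_imp = 0.00454609 m^3, so 328.2 gallon_imp = 328.2 * 0.00454609 = 1.4920267 m^3. 1 km = 1000 m, so 0.6874 km = 0.6874 * 1000 = 687.4 m. Combine: 1.4920267 m^3 / 687.4 m = 0.0021705364 m^2. 1 hectare = 10000 m^2, so 0.0021705364 m^2 = 0.0021705364 / 10000 = 2.1705364e-07 hectare ≈ 2.171e-07 hectare (4 s.f.).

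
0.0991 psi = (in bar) 1 psi = 6894.7573 Pa, so 0.0991 psi = 0.0991 * 6894.7573 = 683.27045 Pa. 1 bar = 100000 Pa, so 683.27045 Pa = 683.27045 / 100000 = 0.0068327045 bar ≈ 0.006833 bar (4 s.f.). Final answer: 0.006833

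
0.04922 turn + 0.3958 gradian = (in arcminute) 1085. Check: 1 turn = 6.2831853 rad, so 0.04922 turn = 0.04922 * 6.2831853 = 0.30925838 rad. 1 gradian = 0.015707963 rad, so 0.3958 gradian = 0.3958 * 0.015707963 = 0.0062172119 rad. Sum: 0.30925838 + 0.0062172119 = 0.31547559 rad. 1 arcminute = 0.00029088821 rad, so 0.31547559 rad = 0.31547559 / 0.00029088821 = 1084.5252 arcminute ≈ 1085 arcminute (4 s.f.).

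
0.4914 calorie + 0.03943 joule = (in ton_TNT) 1 calorie = 4.184 J, so 0.4914 calorie = 0.4914 * 4.184 = 2.0560176 J. 0.03943 joule = 0.03943 J. Sum: 2.0560176 + 0.03943 = 2.0954476 J. 1 ton_TNT = 4.184e+09 J, so 2.0954476 J = 2.0954476 / 4.184e+09 = 5.00824e-10 ton_TNT ≈ 5.008e-10 ton_TNT (4 s.f.). Final answer: 5.008e-10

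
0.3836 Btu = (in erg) 1 Btu = 1055.0559 J, so 0.3836 Btu = 0.3836 * 1055.0559 = 404.71943 J. 1 erg = 1e-07 J, so 404.71943 J = 404.71943 / 1e-07 = 4.0471943e+09 erg ≈ 4.047e+09 erg (4 s.f.). Final answer: 4.047e+09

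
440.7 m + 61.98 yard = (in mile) 0.3091. Check: 440.7 m is already in m. 1 yard = 0.9144 m, so 61.98 yard = 61.98 * 0.9144 = 56.674512 m. Sum: 440.7 + 56.674512 = 497.37451 m. 1 mile = 1609.344 m, so 497.37451 m = 497.37451 / 1609.344 = 0.30905419 mile ≈ 0.3091 mile (4 s.f.).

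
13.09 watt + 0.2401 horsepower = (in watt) 13.09 watt = 13.09 W. 1 horsepower = 745.69987 W, so 0.2401 horsepower = 0.2401 * 745.69987 = 179.04254 W. Sum: 13.09 + 179.04254 = 192.13254 W. 192.13254 W = 192.13254 watt ≈ 192.1 watt (4 s.f.). Final answer: 192.1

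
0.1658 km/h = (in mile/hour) 1 km/h = 0.27777778 m/s, so 0.1658 km/h = 0.1658 * 0.27777778 = 0.046055556 m/s. 1 mile/hour = 0.44704 m/s, so 0.046055556 m/s = 0.046055556 / 0.44704 = 0.10302334 mile/hour ≈ 0.103 mile/hour (4 s.f.). Final answer: 0.103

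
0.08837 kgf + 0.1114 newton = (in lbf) 0.2199. Check: 1 kgf = 9.80665 N, so 0.08837 kgf = 0.08837 * 9.80665 = 0.86661366 N. 0.1114 newton = 0.1114 N. Sum: 0.86661366 + 0.1114 = 0.97801366 N. 1 lbf = 4.4482216 N, so 0.97801366 N = 0.97801366 / 4.4482216 = 0.21986622 lbf ≈ 0.2199 lbf (4 s.f.).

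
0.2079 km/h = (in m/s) 1 km/h = 0.27777778 m/s, so 0.2079 km/h = 0.2079 * 0.27777778 = 0.05775 m/s. Result: 0.05775 m/s. Final answer: 0.05775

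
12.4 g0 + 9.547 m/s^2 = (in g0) 13.37. Check: 1 g0 = 9.80665 m/s^2, so 12.4 g0 = 12.4 * 9.80665 = 121.60246 m/s^2. 9.547 m/s^2 is already in m/s^2. Sum: 121.60246 + 9.547 = 131.14946 m/s^2. 1 g0 = 9.80665 m/s^2, so 131.14946 m/s^2 = 131.14946 / 9.80665 = 13.373523 g0 ≈ 13.37 g0 (4 s.f.).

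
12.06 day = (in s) 1.042e+06. Check: 1 day = 86400 s, so 12.06 day = 12.06 * 86400 = 1041984 s. Result: 1041984 s ≈ 1.042e+06 s (4 s.f.).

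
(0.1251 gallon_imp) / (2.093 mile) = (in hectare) 1.688e-11. Check: 1 gallon_imp = 0.00454609 m^3, so 0.1251 gallon_imp = 0.1251 * 0.00454609 = 0.00056871586 m^3. 1 mile = 1609.344 m, so 2.093 mile = 2.093 * 1609.344 = 3368.357 m. Combine: 0.00056871586 m^3 / 3368.357 m = 1.6884073e-07 m^2. 1 hectare = 10000 m^2, so 1.6884073e-07 m^2 = 1.6884073e-07 / 10000 = 1.6884073e-11 hectare ≈ 1.688e-11 hectare (4 s.f.).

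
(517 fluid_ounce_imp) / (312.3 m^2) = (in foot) 0.0001543. Check: 1 fluid_ounce_imp = 2.8413063e-05 m^3, so 517 fluid_ounce_imp = 517 * 2.8413063e-05 = 0.014689553 m^3. 312.3 m^2 is already in m^2. Combine: 0.014689553 m^3 / 312.3 m^2 = 4.7036674e-05 m. 1 foot = 0.3048 m, so 4.7036674e-05 m = 4.7036674e-05 / 0.3048 = 0.0001543198 foot ≈ 0.0001543 foot (4 s.f.).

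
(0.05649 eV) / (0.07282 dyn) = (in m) 1 eV = 1.6021766e-19 J, so 0.05649 eV = 0.05649 * 1.6021766e-19 = 9.0506958e-21 J. 1 dyn = 1e-05 N, so 0.07282 dyn = 0.07282 * 1e-05 = 7.282e-07 N. Combine: 9.0506958e-21 J / 7.282e-07 N = 1.242886e-14 m. Result: 1.242886e-14 m ≈ 1.243e-14 m (4 s.f.). Final answer: 1.243e-14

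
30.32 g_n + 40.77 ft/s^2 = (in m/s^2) 1 g_n = 9.80665 m/s^2, so 30.32 g_n = 30.32 * 9.80665 = 297.33763 m/s^2. 1 ft/s^2 = 0.3048 m/s^2, so 40.77 ft/s^2 = 40.77 * 0.3048 = 12.426696 m/s^2. Sum: 297.33763 + 12.426696 = 309.76432 m/s^2. Result: 309.76432 m/s^2 ≈ 309.8 m/s^2 (4 s.f.). Final answer: 309.8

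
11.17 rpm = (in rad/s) 1 rpm = 0.10471976 rad/s, so 11.17 rpm = 11.17 * 0.10471976 = 1.1697197 rad/s. Result: 1.1697197 rad/s ≈ 1.17 rad/s (4 s.f.). Final answer: 1.17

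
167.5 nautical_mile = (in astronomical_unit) 1 nautical_mile = 1852 m, so 167.5 nautical_mile = 167.5 * 1852 = 310210 m. 1 astronomical_unit = 1.4959787e+11 m, so 310210 m = 310210 / 1.4959787e+11 = 2.0736258e-06 astronomical_unit ≈ 2.074e-06 astronomical_unit (4 s.f.). Final answer: 2.074e-06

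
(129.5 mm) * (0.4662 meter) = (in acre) 1 mm = 0.001 m, so 129.5 mm = 129.5 * 0.001 = 0.1295 m. 0.4662 meter = 0.4662 m. Combine: 0.1295 m * 0.4662 m = 0.0603729 m^2. 1 acre = 4046.8564 m^2, so 0.0603729 m^2 = 0.0603729 / 4046.8564 = 1.4918468e-05 acre ≈ 1.492e-05 acre (4 s.f.). Final answer: 1.492e-05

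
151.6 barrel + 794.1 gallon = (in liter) 1 barrel = 0.15898729 m^3, so 151.6 barrel = 151.6 * 0.15898729 = 24.102474 m^3. 1 gallon = 0.0037854118 m^3, so 794.1 gallon = 794.1 * 0.0037854118 = 3.0059955 m^3. Sum: 24.102474 + 3.0059955 = 27.108469 m^3. 1 liter = 0.001 m^3, so 27.108469 m^3 = 27.108469 / 0.001 = 27108.469 liter ≈ 2.711e+04 liter (4 s.f.). Final answer: 2.711e+04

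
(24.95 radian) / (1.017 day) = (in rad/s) 0.0002839. Check: 24.95 radian = 24.95 rad. 1 day = 86400 s, so 1.017 day = 1.017 * 86400 = 87868.8 s. Combine: 24.95 rad / 87868.8 s = 0.00028394607 rad/s. Result: 0.00028394607 rad/s ≈ 0.0002839 rad/s (4 s.f.).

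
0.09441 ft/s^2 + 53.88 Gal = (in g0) 1 ft/s^2 = 0.3048 m/s^2, so 0.09441 ft/s^2 = 0.09441 * 0.3048 = 0.028776168 m/s^2. 1 Gal = 0.01 m/s^2, so 53.88 Gal = 53.88 * 0.01 = 0.5388 m/s^2. Sum: 0.028776168 + 0.5388 = 0.56757617 m/s^2. 1 g0 = 9.80665 m/s^2, so 0.56757617 m/s^2 = 0.56757617 / 9.80665 = 0.057876662 g0 ≈ 0.05788 g0 (4 s.f.). Final answer: 0.05788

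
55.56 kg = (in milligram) 5.556e+07. Check: 1 milligram = 1e-06 kg, so 55.56 kg = 55.56 / 1e-06 = 55560000 milligram ≈ 5.556e+07 milligram (4 s.f.).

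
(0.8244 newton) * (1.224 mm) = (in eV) 6.298e+15. Check: 0.8244 newton = 0.8244 N. 1 mm = 0.001 m, so 1.224 mm = 1.224 * 0.001 = 0.001224 m. Combine: 0.8244 N * 0.001224 m = 0.0010090656 J. 1 eV = 1.6021766e-19 J, so 0.0010090656 J = 0.0010090656 / 1.6021766e-19 = 6.2980921e+15 eV ≈ 6.298e+15 eV (4 s.f.).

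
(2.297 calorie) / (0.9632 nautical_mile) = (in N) 0.005388. Check: 1 calorie = 4.184 J, so 2.297 calorie = 2.297 * 4.184 = 9.610648 J. 1 nautical_mile = 1852 m, so 0.9632 nautical_mile = 0.9632 * 1852 = 1783.8464 m. Combine: 9.610648 J / 1783.8464 m = 0.0053875984 N. Result: 0.0053875984 N ≈ 0.005388 N (4 s.f.).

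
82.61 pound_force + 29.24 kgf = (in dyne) 6.542e+07. Check: 1 pound_force = 4.4482216 N, so 82.61 pound_force = 82.61 * 4.4482216 = 367.46759 N. 1 kgf = 9.80665 N, so 29.24 kgf = 29.24 * 9.80665 = 286.74645 N. Sum: 367.46759 + 286.74645 = 654.21403 N. 1 dyne = 1e-05 N, so 654.21403 N = 654.21403 / 1e-05 = 65421403 dyne ≈ 6.542e+07 dyne (4 s.f.).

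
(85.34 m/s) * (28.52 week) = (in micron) 1.472e+15. Check: 85.34 m/s is already in m/s. 1 week = 604800 s, so 28.52 week = 28.52 * 604800 = 17248896 s. Combine: 85.34 m/s * 17248896 s = 1.4720208e+09 m. 1 micron = 1e-06 m, so 1.4720208e+09 m = 1.4720208e+09 / 1e-06 = 1.4720208e+15 micron ≈ 1.472e+15 micron (4 s.f.).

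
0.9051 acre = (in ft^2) 3.943e+04. Check: 1 acre = 4046.8564 m^2, so 0.9051 acre = 0.9051 * 4046.8564 = 3662.8097 m^2. 1 ft^2 = 0.09290304 m^2, so 3662.8097 m^2 = 3662.8097 / 0.09290304 = 39426.156 ft^2 ≈ 3.943e+04 ft^2 (4 s.f.).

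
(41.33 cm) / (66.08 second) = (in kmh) 1 cm = 0.01 m, so 41.33 cm = 41.33 * 0.01 = 0.4133 m. 66.08 second = 66.08 s. Combine: 0.4133 m / 66.08 s = 0.00625454 m/s. 1 kmh = 0.27777778 m/s, so 0.00625454 m/s = 0.00625454 / 0.27777778 = 0.022516344 kmh ≈ 0.02252 kmh (4 s.f.). Final answer: 0.02252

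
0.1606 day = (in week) 1 day = 86400 s, so 0.1606 day = 0.1606 * 86400 = 13875.84 s. 1 week = 604800 s, so 13875.84 s = 13875.84 / 604800 = 0.022942857 week ≈ 0.02294 week (4 s.f.). Final answer: 0.02294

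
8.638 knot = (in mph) 1 knot = 0.51444444 m/s, so 8.638 knot = 8.638 * 0.51444444 = 4.4437711 m/s. 1 mph = 0.44704 m/s, so 4.4437711 m/s = 4.4437711 / 0.44704 = 9.9404329 mph ≈ 9.94 mph (4 s.f.). Final answer: 9.94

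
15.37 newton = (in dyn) 15.37 newton = 15.37 N. 1 dyn = 1e-05 N, so 15.37 N = 15.37 / 1e-05 = 1537000 dyn ≈ 1.537e+06 dyn (4 s.f.). Final answer: 1.537e+06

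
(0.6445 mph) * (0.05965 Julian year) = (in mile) 1 mph = 0.44704 m/s, so 0.6445 mph = 0.6445 * 0.44704 = 0.28811728 m/s. 1 Julian year = 31557600 s, so 0.05965 Julian year = 0.05965 * 31557600 = 1882410.8 s. Combine: 0.28811728 m/s * 1882410.8 s = 542355.09 m. 1 mile = 1609.344 m, so 542355.09 m = 542355.09 / 1609.344 = 337.00383 mile ≈ 337 mile (4 s.f.). Final answer: 337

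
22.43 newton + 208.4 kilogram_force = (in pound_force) 464.5. Check: 22.43 newton = 22.43 N. 1 kilogram_force = 9.80665 N, so 208.4 kilogram_force = 208.4 * 9.80665 = 2043.7059 N. Sum: 22.43 + 2043.7059 = 2066.1359 N. 1 pound_force = 4.4482216 N, so 2066.1359 N = 2066.1359 / 4.4482216 = 464.48582 pound_force ≈ 464.5 pound_force (4 s.f.).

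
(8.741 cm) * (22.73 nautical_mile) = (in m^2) 1 cm = 0.01 m, so 8.741 cm = 8.741 * 0.01 = 0.08741 m. 1 nautical_mile = 1852 m, so 22.73 nautical_mile = 22.73 * 1852 = 42095.96 m. Combine: 0.08741 m * 42095.96 m = 3679.6079 m^2. Result: 3679.6079 m^2 ≈ 3680 m^2 (4 s.f.). Final answer: 3680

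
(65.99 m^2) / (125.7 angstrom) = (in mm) 5.25e+12. Check: 65.99 m^2 is already in m^2. 1 angstrom = 1e-10 m, so 125.7 angstrom = 125.7 * 1e-10 = 1.257e-08 m. Combine: 65.99 m^2 / 1.257e-08 m = 5.2498011e+09 m. 1 mm = 0.001 m, so 5.2498011e+09 m = 5.2498011e+09 / 0.001 = 5.2498011e+12 mm ≈ 5.25e+12 mm (4 s.f.).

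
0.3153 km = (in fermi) 1 km = 1000 m, so 0.3153 km = 0.3153 * 1000 = 315.3 m. 1 fermi = 1e-15 m, so 315.3 m = 315.3 / 1e-15 = 3.153e+17 fermi. Final answer: 3.153e+17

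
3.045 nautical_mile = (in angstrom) 1 nautical_mile = 1852 m, so 3.045 nautical_mile = 3.045 * 1852 = 5639.34 m. 1 angstrom = 1e-10 m, so 5639.34 m = 5639.34 / 1e-10 = 5.63934e+13 angstrom ≈ 5.639e+13 angstrom (4 s.f.). Final answer: 5.639e+13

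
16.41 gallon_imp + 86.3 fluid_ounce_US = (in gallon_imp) 16.97. Check: 1 gallon_imp = 0.00454609 m^3, so 16.41 gallon_imp = 16.41 * 0.00454609 = 0.074601337 m^3. 1 fluid_ounce_US = 2.957353e-05 m^3, so 86.3 fluid_ounce_US = 86.3 * 2.957353e-05 = 0.0025521956 m^3. Sum: 0.074601337 + 0.0025521956 = 0.077153533 m^3. 1 gallon_imp = 0.00454609 m^3, so 0.077153533 m^3 = 0.077153533 / 0.00454609 = 16.971405 gallon_imp ≈ 16.97 gallon_imp (4 s.f.).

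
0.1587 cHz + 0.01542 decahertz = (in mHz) 1 cHz = 0.01 Hz, so 0.1587 cHz = 0.1587 * 0.01 = 0.001587 Hz. 1 decahertz = 10 Hz, so 0.01542 decahertz = 0.01542 * 10 = 0.1542 Hz. Sum: 0.001587 + 0.1542 = 0.155787 Hz. 1 mHz = 0.001 Hz, so 0.155787 Hz = 0.155787 / 0.001 = 155.787 mHz ≈ 155.8 mHz (4 s.f.). Final answer: 155.8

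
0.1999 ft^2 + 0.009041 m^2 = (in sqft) 1 ft^2 = 0.09290304 m^2, so 0.1999 ft^2 = 0.1999 * 0.09290304 = 0.018571318 m^2. 0.009041 m^2 is already in m^2. Sum: 0.018571318 + 0.009041 = 0.027612318 m^2. 1 sqft = 0.09290304 m^2, so 0.027612318 m^2 = 0.027612318 / 0.09290304 = 0.29721651 sqft ≈ 0.2972 sqft (4 s.f.). Final answer: 0.2972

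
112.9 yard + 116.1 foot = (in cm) 1 yard = 0.9144 m, so 112.9 yard = 112.9 * 0.9144 = 103.23576 m. 1 foot = 0.3048 m, so 116.1 foot = 116.1 * 0.3048 = 35.38728 m. Sum: 103.23576 + 35.38728 = 138.62304 m. 1 cm = 0.01 m, so 138.62304 m = 138.62304 / 0.01 = 13862.304 cm ≈ 1.386e+04 cm (4 s.f.). Final answer: 1.386e+04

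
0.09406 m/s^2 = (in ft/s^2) 0.3086. Check: 1 ft/s^2 = 0.3048 m/s^2, so 0.09406 m/s^2 = 0.09406 / 0.3048 = 0.3085958 ft/s^2 ≈ 0.3086 ft/s^2 (4 s.f.).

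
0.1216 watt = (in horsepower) 0.1216 watt = 0.1216 W. 1 horsepower = 745.69987 W, so 0.1216 W = 0.1216 / 745.69987 = 0.00016306829 horsepower ≈ 0.0001631 horsepower (4 s.f.). Final answer: 0.0001631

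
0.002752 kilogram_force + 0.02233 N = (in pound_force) 1 kilogram_force = 9.80665 N, so 0.002752 kilogram_force = 0.002752 * 9.80665 = 0.026987901 N. 0.02233 N is already in N. Sum: 0.026987901 + 0.02233 = 0.049317901 N. 1 pound_force = 4.4482216 N, so 0.049317901 N = 0.049317901 / 4.4482216 = 0.011087105 pound_force ≈ 0.01109 pound_force (4 s.f.). Final answer: 0.01109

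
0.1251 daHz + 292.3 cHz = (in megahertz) 1 daHz = 10 Hz, so 0.1251 daHz = 0.1251 * 10 = 1.251 Hz. 1 cHz = 0.01 Hz, so 292.3 cHz = 292.3 * 0.01 = 2.923 Hz. Sum: 1.251 + 2.923 = 4.174 Hz. 1 megahertz = 1000000 Hz, so 4.174 Hz = 4.174 / 1000000 = 4.174e-06 megahertz. Final answer: 4.174e-06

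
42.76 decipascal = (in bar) 4.276e-05. Check: 1 decipascal = 0.1 Pa, so 42.76 decipascal = 42.76 * 0.1 = 4.276 Pa. 1 bar = 100000 Pa, so 4.276 Pa = 4.276 / 100000 = 4.276e-05 bar.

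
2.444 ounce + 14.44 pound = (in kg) 6.619. Check: 1 ounce = 0.028349523 kg, so 2.444 ounce = 2.444 * 0.028349523 = 0.069286235 kg. 1 pound = 0.45359237 kg, so 14.44 pound = 14.44 * 0.45359237 = 6.5498738 kg. Sum: 0.069286235 + 6.5498738 = 6.6191601 kg. Result: 6.6191601 kg ≈ 6.619 kg (4 s.f.).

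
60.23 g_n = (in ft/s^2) 1938. Check: 1 g_n = 9.80665 m/s^2, so 60.23 g_n = 60.23 * 9.80665 = 590.65453 m/s^2. 1 ft/s^2 = 0.3048 m/s^2, so 590.65453 m/s^2 = 590.65453 / 0.3048 = 1937.8429 ft/s^2 ≈ 1938 ft/s^2 (4 s.f.).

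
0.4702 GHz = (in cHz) 4.702e+10. Check: 1 GHz = 1e+09 Hz, so 0.4702 GHz = 0.4702 * 1e+09 = 4.702e+08 Hz. 1 cHz = 0.01 Hz, so 4.702e+08 Hz = 4.702e+08 / 0.01 = 4.702e+10 cHz.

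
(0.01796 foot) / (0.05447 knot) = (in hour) 5.427e-05. Check: 1 foot = 0.3048 m, so 0.01796 foot = 0.01796 * 0.3048 = 0.005474208 m. 1 knot = 0.51444444 m/s, so 0.05447 knot = 0.05447 * 0.51444444 = 0.028021789 m/s. Combine: 0.005474208 m / 0.028021789 m/s = 0.19535541 s. 1 hour = 3600 s, so 0.19535541 s = 0.19535541 / 3600 = 5.4265391e-05 hour ≈ 5.427e-05 hour (4 s.f.).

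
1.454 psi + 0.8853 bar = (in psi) 14.29. Check: 1 psi = 6894.7573 Pa, so 1.454 psi = 1.454 * 6894.7573 = 10024.977 Pa. 1 bar = 100000 Pa, so 0.8853 bar = 0.8853 * 100000 = 88530 Pa. Sum: 10024.977 + 88530 = 98554.977 Pa. 1 psi = 6894.7573 Pa, so 98554.977 Pa = 98554.977 / 6894.7573 = 14.294191 psi ≈ 14.29 psi (4 s.f.).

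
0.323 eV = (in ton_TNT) 1.237e-29. Check: 1 eV = 1.6021766e-19 J, so 0.323 eV = 0.323 * 1.6021766e-19 = 5.1750305e-20 J. 1 ton_TNT = 4.184e+09 J, so 5.1750305e-20 J = 5.1750305e-20 / 4.184e+09 = 1.236862e-29 ton_TNT ≈ 1.237e-29 ton_TNT (4 s.f.).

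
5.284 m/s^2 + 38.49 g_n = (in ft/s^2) 1256. Check: 5.284 m/s^2 is already in m/s^2. 1 g_n = 9.80665 m/s^2, so 38.49 g_n = 38.49 * 9.80665 = 377.45796 m/s^2. Sum: 5.284 + 377.45796 = 382.74196 m/s^2. 1 ft/s^2 = 0.3048 m/s^2, so 382.74196 m/s^2 = 382.74196 / 0.3048 = 1255.7151 ft/s^2 ≈ 1256 ft/s^2 (4 s.f.).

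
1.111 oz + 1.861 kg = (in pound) 4.172. Check: 1 oz = 0.028349523 kg, so 1.111 oz = 1.111 * 0.028349523 = 0.03149632 kg. 1.861 kg is already in kg. Sum: 0.03149632 + 1.861 = 1.8924963 kg. 1 pound = 0.45359237 kg, so 1.8924963 kg = 1.8924963 / 0.45359237 = 4.1722402 pound ≈ 4.172 pound (4 s.f.).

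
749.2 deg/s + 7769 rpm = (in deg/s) 4.736e+04. Check: 1 deg/s = 0.017453293 rad/s, so 749.2 deg/s = 749.2 * 0.017453293 = 13.076007 rad/s. 1 rpm = 0.10471976 rad/s, so 7769 rpm = 7769 * 0.10471976 = 813.56778 rad/s. Sum: 13.076007 + 813.56778 = 826.64378 rad/s. 1 deg/s = 0.017453293 rad/s, so 826.64378 rad/s = 826.64378 / 0.017453293 = 47363.2 deg/s ≈ 4.736e+04 deg/s (4 s.f.).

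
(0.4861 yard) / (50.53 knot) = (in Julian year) 1 yard = 0.9144 m, so 0.4861 yard = 0.4861 * 0.9144 = 0.44448984 m. 1 knot = 0.51444444 m/s, so 50.53 knot = 50.53 * 0.51444444 = 25.994878 m/s. Combine: 0.44448984 m / 25.994878 m/s = 0.017099132 s. 1 Julian year = 31557600 s, so 0.017099132 s = 0.017099132 / 31557600 = 5.4183879e-10 Julian year ≈ 5.418e-10 Julian year (4 s.f.). Final answer: 5.418e-10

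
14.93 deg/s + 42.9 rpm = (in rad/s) 1 deg/s = 0.017453293 rad/s, so 14.93 deg/s = 14.93 * 0.017453293 = 0.26057766 rad/s. 1 rpm = 0.10471976 rad/s, so 42.9 rpm = 42.9 * 0.10471976 = 4.4924775 rad/s. Sum: 0.26057766 + 4.4924775 = 4.7530552 rad/s. Result: 4.7530552 rad/s ≈ 4.753 rad/s (4 s.f.). Final answer: 4.753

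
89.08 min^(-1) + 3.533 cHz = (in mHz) 1 min^(-1) = 0.016666667 Hz, so 89.08 min^(-1) = 89.08 * 0.016666667 = 1.4846667 Hz. 1 cHz = 0.01 Hz, so 3.533 cHz = 3.533 * 0.01 = 0.03533 Hz. Sum: 1.4846667 + 0.03533 = 1.5199967 Hz. 1 mHz = 0.001 Hz, so 1.5199967 Hz = 1.5199967 / 0.001 = 1519.9967 mHz ≈ 1520 mHz (4 s.f.). Final answer: 1520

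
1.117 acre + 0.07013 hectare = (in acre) 1.29. Check: 1 acre = 4046.8564 m^2, so 1.117 acre = 1.117 * 4046.8564 = 4520.3386 m^2. 1 hectare = 10000 m^2, so 0.07013 hectare = 0.07013 * 10000 = 701.3 m^2. Sum: 4520.3386 + 701.3 = 5221.6386 m^2. 1 acre = 4046.8564 m^2, so 5221.6386 m^2 = 5221.6386 / 4046.8564 = 1.290295 acre ≈ 1.29 acre (4 s.f.).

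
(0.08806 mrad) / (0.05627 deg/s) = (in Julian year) 1 mrad = 0.001 rad, so 0.08806 mrad = 0.08806 * 0.001 = 8.806e-05 rad. 1 deg/s = 0.017453293 rad/s, so 0.05627 deg/s = 0.05627 * 0.017453293 = 0.00098209677 rad/s. Combine: 8.806e-05 rad / 0.00098209677 rad/s = 0.089665298 s. 1 Julian year = 31557600 s, so 0.089665298 s = 0.089665298 / 31557600 = 2.8413219e-09 Julian year ≈ 2.841e-09 Julian year (4 s.f.). Final answer: 2.841e-09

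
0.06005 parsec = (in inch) 1 parsec = 3.0856776e+16 m, so 0.06005 parsec = 0.06005 * 3.0856776e+16 = 1.8529494e+15 m. 1 inch = 0.0254 m, so 1.8529494e+15 m = 1.8529494e+15 / 0.0254 = 7.2950763e+16 inch ≈ 7.295e+16 inch (4 s.f.). Final answer: 7.295e+16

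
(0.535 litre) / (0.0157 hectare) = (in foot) 1 litre = 0.001 m^3, so 0.535 litre = 0.535 * 0.001 = 0.000535 m^3. 1 hectare = 10000 m^2, so 0.0157 hectare = 0.0157 * 10000 = 157 m^2. Combine: 0.000535 m^3 / 157 m^2 = 3.4076433e-06 m. 1 foot = 0.3048 m, so 3.4076433e-06 m = 3.4076433e-06 / 0.3048 = 1.1179932e-05 foot ≈ 1.118e-05 foot (4 s.f.). Final answer: 1.118e-05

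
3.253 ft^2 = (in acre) 1 ft^2 = 0.09290304 m^2, so 3.253 ft^2 = 3.253 * 0.09290304 = 0.30221359 m^2. 1 acre = 4046.8564 m^2, so 0.30221359 m^2 = 0.30221359 / 4046.8564 = 7.4678604e-05 acre ≈ 7.468e-05 acre (4 s.f.). Final answer: 7.468e-05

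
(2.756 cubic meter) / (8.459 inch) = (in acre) 0.00317. Check: 2.756 cubic meter = 2.756 m^3. 1 inch = 0.0254 m, so 8.459 inch = 8.459 * 0.0254 = 0.2148586 m. Combine: 2.756 m^3 / 0.2148586 m = 12.827041 m^2. 1 acre = 4046.8564 m^2, so 12.827041 m^2 = 12.827041 / 4046.8564 = 0.0031696308 acre ≈ 0.00317 acre (4 s.f.).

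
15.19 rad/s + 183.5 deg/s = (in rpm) 15.19 rad/s is already in rad/s. 1 deg/s = 0.017453293 rad/s, so 183.5 deg/s = 183.5 * 0.017453293 = 3.2026792 rad/s. Sum: 15.19 + 3.2026792 = 18.392679 rad/s. 1 rpm = 0.10471976 rad/s, so 18.392679 rad/s = 18.392679 / 0.10471976 = 175.63715 rpm ≈ 175.6 rpm (4 s.f.). Final answer: 175.6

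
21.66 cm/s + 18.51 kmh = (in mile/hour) 1 cm/s = 0.01 m/s, so 21.66 cm/s = 21.66 * 0.01 = 0.2166 m/s. 1 kmh = 0.27777778 m/s, so 18.51 kmh = 18.51 * 0.27777778 = 5.1416667 m/s. Sum: 0.2166 + 5.1416667 = 5.3582667 m/s. 1 mile/hour = 0.44704 m/s, so 5.3582667 m/s = 5.3582667 / 0.44704 = 11.986101 mile/hour ≈ 11.99 mile/hour (4 s.f.). Final answer: 11.99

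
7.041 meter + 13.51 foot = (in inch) 439.3. Check: 7.041 meter = 7.041 m. 1 foot = 0.3048 m, so 13.51 foot = 13.51 * 0.3048 = 4.117848 m. Sum: 7.041 + 4.117848 = 11.158848 m. 1 inch = 0.0254 m, so 11.158848 m = 11.158848 / 0.0254 = 439.32472 inch ≈ 439.3 inch (4 s.f.).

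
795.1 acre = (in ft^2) 1 acre = 4046.8564 m^2, so 795.1 acre = 795.1 * 4046.8564 = 3217655.5 m^2. 1 ft^2 = 0.09290304 m^2, so 3217655.5 m^2 = 3217655.5 / 0.09290304 = 34634556 ft^2 ≈ 3.463e+07 ft^2 (4 s.f.). Final answer: 3.463e+07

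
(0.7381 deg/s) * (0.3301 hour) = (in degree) 877.1. Check: 1 deg/s = 0.017453293 rad/s, so 0.7381 deg/s = 0.7381 * 0.017453293 = 0.012882275 rad/s. 1 hour = 3600 s, so 0.3301 hour = 0.3301 * 3600 = 1188.36 s. Combine: 0.012882275 rad/s * 1188.36 s = 15.308781 rad. 1 degree = 0.017453293 rad, so 15.308781 rad = 15.308781 / 0.017453293 = 877.12852 degree ≈ 877.1 degree (4 s.f.).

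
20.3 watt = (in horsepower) 0.02722. Check: 20.3 watt = 20.3 W. 1 horsepower = 745.69987 W, so 20.3 W = 20.3 / 745.69987 = 0.027222748 horsepower ≈ 0.02722 horsepower (4 s.f.).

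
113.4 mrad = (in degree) 1 mrad = 0.001 rad, so 113.4 mrad = 113.4 * 0.001 = 0.1134 rad. 1 degree = 0.017453293 rad, so 0.1134 rad = 0.1134 / 0.017453293 = 6.4973414 degree ≈ 6.497 degree (4 s.f.). Final answer: 6.497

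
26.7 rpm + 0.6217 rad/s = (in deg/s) 1 rpm = 0.10471976 rad/s, so 26.7 rpm = 26.7 * 0.10471976 = 2.7960175 rad/s. 0.6217 rad/s is already in rad/s. Sum: 2.7960175 + 0.6217 = 3.4177175 rad/s. 1 deg/s = 0.017453293 rad/s, so 3.4177175 rad/s = 3.4177175 / 0.017453293 = 195.82079 deg/s ≈ 195.8 deg/s (4 s.f.). Final answer: 195.8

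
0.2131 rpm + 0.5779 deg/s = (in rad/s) 0.0324. Check: 1 rpm = 0.10471976 rad/s, so 0.2131 rpm = 0.2131 * 0.10471976 = 0.02231578 rad/s. 1 deg/s = 0.017453293 rad/s, so 0.5779 deg/s = 0.5779 * 0.017453293 = 0.010086258 rad/s. Sum: 0.02231578 + 0.010086258 = 0.032402038 rad/s. Result: 0.032402038 rad/s ≈ 0.0324 rad/s (4 s.f.).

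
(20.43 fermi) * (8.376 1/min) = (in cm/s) 2.852e-13. Check: 1 fermi = 1e-15 m, so 20.43 fermi = 20.43 * 1e-15 = 2.043e-14 m. 1 1/min = 0.016666667 Hz, so 8.376 1/min = 8.376 * 0.016666667 = 0.1396 Hz. Combine: 2.043e-14 m * 0.1396 Hz = 2.852028e-15 m/s. 1 cm/s = 0.01 m/s, so 2.852028e-15 m/s = 2.852028e-15 / 0.01 = 2.852028e-13 cm/s ≈ 2.852e-13 cm/s (4 s.f.).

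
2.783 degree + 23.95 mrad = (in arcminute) 249.3. Check: 1 degree = 0.017453293 rad, so 2.783 degree = 2.783 * 0.017453293 = 0.048572513 rad. 1 mrad = 0.001 rad, so 23.95 mrad = 23.95 * 0.001 = 0.02395 rad. Sum: 0.048572513 + 0.02395 = 0.072522513 rad. 1 arcminute = 0.00029088821 rad, so 0.072522513 rad = 0.072522513 / 0.00029088821 = 249.31404 arcminute ≈ 249.3 arcminute (4 s.f.).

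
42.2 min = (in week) 0.004187. Check: 1 min = 60 s, so 42.2 min = 42.2 * 60 = 2532 s. 1 week = 604800 s, so 2532 s = 2532 / 604800 = 0.0041865079 week ≈ 0.004187 week (4 s.f.).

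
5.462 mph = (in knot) 4.746. Check: 1 mph = 0.44704 m/s, so 5.462 mph = 5.462 * 0.44704 = 2.4417325 m/s. 1 knot = 0.51444444 m/s, so 2.4417325 m/s = 2.4417325 / 0.51444444 = 4.7463482 knot ≈ 4.746 knot (4 s.f.).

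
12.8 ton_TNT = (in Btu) 1 ton_TNT = 4.184e+09 J, so 12.8 ton_TNT = 12.8 * 4.184e+09 = 5.35552e+10 J. 1 Btu = 1055.0559 J, so 5.35552e+10 J = 5.35552e+10 / 1055.0559 = 50760535 Btu ≈ 5.076e+07 Btu (4 s.f.). Final answer: 5.076e+07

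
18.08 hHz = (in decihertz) 1 hHz = 100 Hz, so 18.08 hHz = 18.08 * 100 = 1808 Hz. 1 decihertz = 0.1 Hz, so 1808 Hz = 1808 / 0.1 = 18080 decihertz ≈ 1.808e+04 decihertz (4 s.f.). Final answer: 1.808e+04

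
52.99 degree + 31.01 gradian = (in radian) 1 degree = 0.017453293 rad, so 52.99 degree = 52.99 * 0.017453293 = 0.92484997 rad. 1 gradian = 0.015707963 rad, so 31.01 gradian = 31.01 * 0.015707963 = 0.48710394 rad. Sum: 0.92484997 + 0.48710394 = 1.4119539 rad. 1.4119539 rad = 1.4119539 radian ≈ 1.412 radian (4 s.f.). Final answer: 1.412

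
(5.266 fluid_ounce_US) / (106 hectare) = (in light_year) 1 fluid_ounce_US = 2.957353e-05 m^3, so 5.266 fluid_ounce_US = 5.266 * 2.957353e-05 = 0.00015573421 m^3. 1 hectare = 10000 m^2, so 106 hectare = 106 * 10000 = 1060000 m^2. Combine: 0.00015573421 m^3 / 1060000 m^2 = 1.4691906e-10 m. 1 light_year = 9.4607305e+15 m, so 1.4691906e-10 m = 1.4691906e-10 / 9.4607305e+15 = 1.5529357e-26 light_year ≈ 1.553e-26 light_year (4 s.f.). Final answer: 1.553e-26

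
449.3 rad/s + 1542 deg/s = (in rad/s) 476.2. Check: 449.3 rad/s is already in rad/s. 1 deg/s = 0.017453293 rad/s, so 1542 deg/s = 1542 * 0.017453293 = 26.912977 rad/s. Sum: 449.3 + 26.912977 = 476.21298 rad/s. Result: 476.21298 rad/s ≈ 476.2 rad/s (4 s.f.).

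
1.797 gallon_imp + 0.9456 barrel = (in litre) 1 gallon_imp = 0.00454609 m^3, so 1.797 gallon_imp = 1.797 * 0.00454609 = 0.0081693237 m^3. 1 barrel = 0.15898729 m^3, so 0.9456 barrel = 0.9456 * 0.15898729 = 0.15033839 m^3. Sum: 0.0081693237 + 0.15033839 = 0.15850771 m^3. 1 litre = 0.001 m^3, so 0.15850771 m^3 = 0.15850771 / 0.001 = 158.50771 litre ≈ 158.5 litre (4 s.f.). Final answer: 158.5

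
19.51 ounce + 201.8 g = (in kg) 1 ounce = 0.028349523 kg, so 19.51 ounce = 19.51 * 0.028349523 = 0.5530992 kg. 1 g = 0.001 kg, so 201.8 g = 201.8 * 0.001 = 0.2018 kg. Sum: 0.5530992 + 0.2018 = 0.7548992 kg. Result: 0.7548992 kg ≈ 0.7549 kg (4 s.f.). Final answer: 0.7549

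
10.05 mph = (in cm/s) 449.3. Check: 1 mph = 0.44704 m/s, so 10.05 mph = 10.05 * 0.44704 = 4.492752 m/s. 1 cm/s = 0.01 m/s, so 4.492752 m/s = 4.492752 / 0.01 = 449.2752 cm/s ≈ 449.3 cm/s (4 s.f.).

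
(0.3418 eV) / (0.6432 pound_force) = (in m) 1 eV = 1.6021766e-19 J, so 0.3418 eV = 0.3418 * 1.6021766e-19 = 5.4762397e-20 J. 1 pound_force = 4.4482216 N, so 0.6432 pound_force = 0.6432 * 4.4482216 = 2.8610961 N. Combine: 5.4762397e-20 J / 2.8610961 N = 1.9140356e-20 m. Result: 1.9140356e-20 m ≈ 1.914e-20 m (4 s.f.). Final answer: 1.914e-20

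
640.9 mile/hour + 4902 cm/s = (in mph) 1 mile/hour = 0.44704 m/s, so 640.9 mile/hour = 640.9 * 0.44704 = 286.50794 m/s. 1 cm/s = 0.01 m/s, so 4902 cm/s = 4902 * 0.01 = 49.02 m/s. Sum: 286.50794 + 49.02 = 335.52794 m/s. 1 mph = 0.44704 m/s, so 335.52794 m/s = 335.52794 / 0.44704 = 750.55462 mph ≈ 750.6 mph (4 s.f.). Final answer: 750.6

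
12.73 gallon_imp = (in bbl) 0.364. Check: 1 gallon_imp = 0.00454609 m^3, so 12.73 gallon_imp = 12.73 * 0.00454609 = 0.057871726 m^3. 1 bbl = 0.15898729 m^3, so 0.057871726 m^3 = 0.057871726 / 0.15898729 = 0.3640022 bbl ≈ 0.364 bbl (4 s.f.).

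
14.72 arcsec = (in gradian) 0.004543. Check: 1 arcsec = 4.8481368e-06 rad, so 14.72 arcsec = 14.72 * 4.8481368e-06 = 7.1364574e-05 rad. 1 gradian = 0.015707963 rad, so 7.1364574e-05 rad = 7.1364574e-05 / 0.015707963 = 0.0045432099 gradian ≈ 0.004543 gradian (4 s.f.).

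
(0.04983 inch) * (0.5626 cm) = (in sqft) 1 inch = 0.0254 m, so 0.04983 inch = 0.04983 * 0.0254 = 0.001265682 m. 1 cm = 0.01 m, so 0.5626 cm = 0.5626 * 0.01 = 0.005626 m. Combine: 0.001265682 m * 0.005626 m = 7.1207269e-06 m^2. 1 sqft = 0.09290304 m^2, so 7.1207269e-06 m^2 = 7.1207269e-06 / 0.09290304 = 7.6646867e-05 sqft ≈ 7.665e-05 sqft (4 s.f.). Final answer: 7.665e-05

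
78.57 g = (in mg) 1 g = 0.001 kg, so 78.57 g = 78.57 * 0.001 = 0.07857 kg. 1 mg = 1e-06 kg, so 0.07857 kg = 0.07857 / 1e-06 = 78570 mg ≈ 7.857e+04 mg (4 s.f.). Final answer: 7.857e+04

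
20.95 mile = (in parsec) 1 mile = 1609.344 m, so 20.95 mile = 20.95 * 1609.344 = 33715.757 m. 1 parsec = 3.0856776e+16 m, so 33715.757 m = 33715.757 / 3.0856776e+16 = 1.0926533e-12 parsec ≈ 1.093e-12 parsec (4 s.f.). Final answer: 1.093e-12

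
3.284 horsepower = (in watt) 2449. Check: 1 horsepower = 745.69987 W, so 3.284 horsepower = 3.284 * 745.69987 = 2448.8784 W. 2448.8784 W = 2448.8784 watt ≈ 2449 watt (4 s.f.).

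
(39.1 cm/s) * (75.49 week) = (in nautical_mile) 9639. Check: 1 cm/s = 0.01 m/s, so 39.1 cm/s = 39.1 * 0.01 = 0.391 m/s. 1 week = 604800 s, so 75.49 week = 75.49 * 604800 = 45656352 s. Combine: 0.391 m/s * 45656352 s = 17851634 m. 1 nautical_mile = 1852 m, so 17851634 m = 17851634 / 1852 = 9639.111 nautical_mile ≈ 9639 nautical_mile (4 s.f.).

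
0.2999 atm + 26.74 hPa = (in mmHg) 1 atm = 101325 Pa, so 0.2999 atm = 0.2999 * 101325 = 30387.368 Pa. 1 hPa = 100 Pa, so 26.74 hPa = 26.74 * 100 = 2674 Pa. Sum: 30387.368 + 2674 = 33061.368 Pa. 1 mmHg = 133.32237 Pa, so 33061.368 Pa = 33061.368 / 133.32237 = 247.98065 mmHg ≈ 248 mmHg (4 s.f.). Final answer: 248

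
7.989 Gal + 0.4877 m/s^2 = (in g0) 1 Gal = 0.01 m/s^2, so 7.989 Gal = 7.989 * 0.01 = 0.07989 m/s^2. 0.4877 m/s^2 is already in m/s^2. Sum: 0.07989 + 0.4877 = 0.56759 m/s^2. 1 g0 = 9.80665 m/s^2, so 0.56759 m/s^2 = 0.56759 / 9.80665 = 0.057878073 g0 ≈ 0.05788 g0 (4 s.f.). Final answer: 0.05788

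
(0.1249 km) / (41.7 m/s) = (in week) 4.952e-06. Check: 1 km = 1000 m, so 0.1249 km = 0.1249 * 1000 = 124.9 m. 41.7 m/s is already in m/s. Combine: 124.9 m / 41.7 m/s = 2.9952038 s. 1 week = 604800 s, so 2.9952038 s = 2.9952038 / 604800 = 4.9523873e-06 week ≈ 4.952e-06 week (4 s.f.).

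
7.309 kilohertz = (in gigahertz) 1 kilohertz = 1000 Hz, so 7.309 kilohertz = 7.309 * 1000 = 7309 Hz. 1 gigahertz = 1e+09 Hz, so 7309 Hz = 7309 / 1e+09 = 7.309e-06 gigahertz. Final answer: 7.309e-06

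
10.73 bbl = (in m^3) 1 bbl = 0.15898729 m^3, so 10.73 bbl = 10.73 * 0.15898729 = 1.7059337 m^3. Result: 1.7059337 m^3 ≈ 1.706 m^3 (4 s.f.). Final answer: 1.706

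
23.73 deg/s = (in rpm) 3.955. Check: 1 deg/s = 0.017453293 rad/s, so 23.73 deg/s = 23.73 * 0.017453293 = 0.41416663 rad/s. 1 rpm = 0.10471976 rad/s, so 0.41416663 rad/s = 0.41416663 / 0.10471976 = 3.955 rpm.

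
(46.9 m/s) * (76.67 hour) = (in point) 46.9 m/s is already in m/s. 1 hour = 3600 s, so 76.67 hour = 76.67 * 3600 = 276012 s. Combine: 46.9 m/s * 276012 s = 12944963 m. 1 point = 0.00035277778 m, so 12944963 m = 12944963 / 0.00035277778 = 3.6694383e+10 point ≈ 3.669e+10 point (4 s.f.). Final answer: 3.669e+10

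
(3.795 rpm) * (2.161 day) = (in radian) 7.42e+04. Check: 1 rpm = 0.10471976 rad/s, so 3.795 rpm = 3.795 * 0.10471976 = 0.39741147 rad/s. 1 day = 86400 s, so 2.161 day = 2.161 * 86400 = 186710.4 s. Combine: 0.39741147 rad/s * 186710.4 s = 74200.855 rad. 74200.855 rad = 74200.855 radian ≈ 7.42e+04 radian (4 s.f.).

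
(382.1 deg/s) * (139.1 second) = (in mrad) 1 deg/s = 0.017453293 rad/s, so 382.1 deg/s = 382.1 * 0.017453293 = 6.6689031 rad/s. 139.1 second = 139.1 s. Combine: 6.6689031 rad/s * 139.1 s = 927.64442 rad. 1 mrad = 0.001 rad, so 927.64442 rad = 927.64442 / 0.001 = 927644.42 mrad ≈ 9.276e+05 mrad (4 s.f.). Final answer: 9.276e+05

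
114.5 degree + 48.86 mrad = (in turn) 1 degree = 0.017453293 rad, so 114.5 degree = 114.5 * 0.017453293 = 1.998402 rad. 1 mrad = 0.001 rad, so 48.86 mrad = 48.86 * 0.001 = 0.04886 rad. Sum: 1.998402 + 0.04886 = 2.047262 rad. 1 turn = 6.2831853 rad, so 2.047262 rad = 2.047262 / 6.2831853 = 0.32583187 turn ≈ 0.3258 turn (4 s.f.). Final answer: 0.3258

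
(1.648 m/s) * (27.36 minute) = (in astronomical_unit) 1.808e-08. Check: 1.648 m/s is already in m/s. 1 minute = 60 s, so 27.36 minute = 27.36 * 60 = 1641.6 s. Combine: 1.648 m/s * 1641.6 s = 2705.3568 m. 1 astronomical_unit = 1.4959787e+11 m, so 2705.3568 m = 2705.3568 / 1.4959787e+11 = 1.8084193e-08 astronomical_unit ≈ 1.808e-08 astronomical_unit (4 s.f.).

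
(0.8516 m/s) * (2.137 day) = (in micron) 1.572e+11. Check: 0.8516 m/s is already in m/s. 1 day = 86400 s, so 2.137 day = 2.137 * 86400 = 184636.8 s. Combine: 0.8516 m/s * 184636.8 s = 157236.7 m. 1 micron = 1e-06 m, so 157236.7 m = 157236.7 / 1e-06 = 1.572367e+11 micron ≈ 1.572e+11 micron (4 s.f.).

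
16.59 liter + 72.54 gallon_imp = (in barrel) 1 liter = 0.001 m^3, so 16.59 liter = 16.59 * 0.001 = 0.01659 m^3. 1 gallon_imp = 0.00454609 m^3, so 72.54 gallon_imp = 72.54 * 0.00454609 = 0.32977337 m^3. Sum: 0.01659 + 0.32977337 = 0.34636337 m^3. 1 barrel = 0.15898729 m^3, so 0.34636337 m^3 = 0.34636337 / 0.15898729 = 2.17856 barrel ≈ 2.179 barrel (4 s.f.). Final answer: 2.179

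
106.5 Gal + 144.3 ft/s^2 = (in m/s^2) 1 Gal = 0.01 m/s^2, so 106.5 Gal = 106.5 * 0.01 = 1.065 m/s^2. 1 ft/s^2 = 0.3048 m/s^2, so 144.3 ft/s^2 = 144.3 * 0.3048 = 43.98264 m/s^2. Sum: 1.065 + 43.98264 = 45.04764 m/s^2. Result: 45.04764 m/s^2 ≈ 45.05 m/s^2 (4 s.f.). Final answer: 45.05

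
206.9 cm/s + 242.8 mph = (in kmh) 1 cm/s = 0.01 m/s, so 206.9 cm/s = 206.9 * 0.01 = 2.069 m/s. 1 mph = 0.44704 m/s, so 242.8 mph = 242.8 * 0.44704 = 108.54131 m/s. Sum: 2.069 + 108.54131 = 110.61031 m/s. 1 kmh = 0.27777778 m/s, so 110.61031 m/s = 110.61031 / 0.27777778 = 398.19712 kmh ≈ 398.2 kmh (4 s.f.). Final answer: 398.2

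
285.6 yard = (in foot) 1 yard = 0.9144 m, so 285.6 yard = 285.6 * 0.9144 = 261.15264 m. 1 foot = 0.3048 m, so 261.15264 m = 261.15264 / 0.3048 = 856.8 foot. Final answer: 856.8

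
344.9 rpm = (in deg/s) 1 rpm = 0.10471976 rad/s, so 344.9 rpm = 344.9 * 0.10471976 = 36.117844 rad/s. 1 deg/s = 0.017453293 rad/s, so 36.117844 rad/s = 36.117844 / 0.017453293 = 2069.4 deg/s ≈ 2069 deg/s (4 s.f.). Final answer: 2069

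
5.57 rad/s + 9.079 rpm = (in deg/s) 373.6. Check: 5.57 rad/s is already in rad/s. 1 rpm = 0.10471976 rad/s, so 9.079 rpm = 9.079 * 0.10471976 = 0.95075066 rad/s. Sum: 5.57 + 0.95075066 = 6.5207507 rad/s. 1 deg/s = 0.017453293 rad/s, so 6.5207507 rad/s = 6.5207507 / 0.017453293 = 373.61149 deg/s ≈ 373.6 deg/s (4 s.f.).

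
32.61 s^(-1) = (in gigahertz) 3.261e-08. Check: 32.61 s^(-1) = 32.61 Hz. 1 gigahertz = 1e+09 Hz, so 32.61 Hz = 32.61 / 1e+09 = 3.261e-08 gigahertz.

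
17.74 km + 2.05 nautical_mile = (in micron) 1 km = 1000 m, so 17.74 km = 17.74 * 1000 = 17740 m. 1 nautical_mile = 1852 m, so 2.05 nautical_mile = 2.05 * 1852 = 3796.6 m. Sum: 17740 + 3796.6 = 21536.6 m. 1 micron = 1e-06 m, so 21536.6 m = 21536.6 / 1e-06 = 2.15366e+10 micron ≈ 2.154e+10 micron (4 s.f.). Final answer: 2.154e+10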